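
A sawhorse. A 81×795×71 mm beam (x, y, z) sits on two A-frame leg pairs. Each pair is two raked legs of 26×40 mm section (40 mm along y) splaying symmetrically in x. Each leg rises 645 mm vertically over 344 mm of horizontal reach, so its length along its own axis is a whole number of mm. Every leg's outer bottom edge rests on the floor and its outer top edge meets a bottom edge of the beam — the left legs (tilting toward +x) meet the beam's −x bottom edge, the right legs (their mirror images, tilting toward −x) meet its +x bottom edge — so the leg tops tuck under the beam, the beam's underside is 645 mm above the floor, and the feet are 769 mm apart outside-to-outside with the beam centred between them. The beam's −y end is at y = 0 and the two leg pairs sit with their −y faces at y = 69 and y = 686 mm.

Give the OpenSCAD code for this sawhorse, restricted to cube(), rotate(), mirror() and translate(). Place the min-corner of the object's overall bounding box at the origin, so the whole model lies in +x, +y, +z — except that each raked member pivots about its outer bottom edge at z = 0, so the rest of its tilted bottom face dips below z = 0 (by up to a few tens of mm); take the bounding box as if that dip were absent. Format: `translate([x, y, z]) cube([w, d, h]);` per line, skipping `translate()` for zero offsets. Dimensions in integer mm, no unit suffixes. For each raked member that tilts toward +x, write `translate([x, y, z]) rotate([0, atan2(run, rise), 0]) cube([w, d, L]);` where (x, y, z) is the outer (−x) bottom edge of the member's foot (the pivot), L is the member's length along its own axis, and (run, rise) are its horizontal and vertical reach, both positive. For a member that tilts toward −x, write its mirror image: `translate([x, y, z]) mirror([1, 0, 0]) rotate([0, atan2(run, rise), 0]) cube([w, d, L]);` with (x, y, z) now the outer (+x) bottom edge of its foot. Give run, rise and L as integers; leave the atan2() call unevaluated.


translate([344, 0, 645]) cube([81, 795, 71]);
translate([0, 69, 0]) rotate([0, atan2(344, 645), 0]) cube([26, 40, 731]);
translate([769, 69, 0]) mirror([1, 0, 0]) rotate([0, atan2(344, 645), 0]) cube([26, 40, 731]);
translate([0, 686, 0]) rotate([0, atan2(344, 645), 0]) cube([26, 40, 731]);
translate([769, 686, 0]) mirror([1, 0, 0]) rotate([0, atan2(344, 645), 0]) cube([26, 40, 731]);


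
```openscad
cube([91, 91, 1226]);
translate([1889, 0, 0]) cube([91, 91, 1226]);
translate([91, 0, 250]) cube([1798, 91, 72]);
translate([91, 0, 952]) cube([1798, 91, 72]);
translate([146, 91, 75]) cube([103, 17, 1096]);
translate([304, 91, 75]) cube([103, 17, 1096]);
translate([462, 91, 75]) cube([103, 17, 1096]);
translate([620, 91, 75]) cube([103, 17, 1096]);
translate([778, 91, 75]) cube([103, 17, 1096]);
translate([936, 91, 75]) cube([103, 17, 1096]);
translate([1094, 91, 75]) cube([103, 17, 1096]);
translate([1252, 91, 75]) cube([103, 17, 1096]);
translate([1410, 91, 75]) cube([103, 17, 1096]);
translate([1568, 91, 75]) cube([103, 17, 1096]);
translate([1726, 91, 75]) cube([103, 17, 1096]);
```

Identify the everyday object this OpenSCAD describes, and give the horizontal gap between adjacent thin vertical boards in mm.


A fence section. The picket gap is 55 mm.

Two posts, two rails, 11 pickets — a fence section. Span 1798 mm holds 11 pickets of 103 mm with 12 equal gaps: ⌊(1798 − 11·103) / 12⌋ = 55 mm.


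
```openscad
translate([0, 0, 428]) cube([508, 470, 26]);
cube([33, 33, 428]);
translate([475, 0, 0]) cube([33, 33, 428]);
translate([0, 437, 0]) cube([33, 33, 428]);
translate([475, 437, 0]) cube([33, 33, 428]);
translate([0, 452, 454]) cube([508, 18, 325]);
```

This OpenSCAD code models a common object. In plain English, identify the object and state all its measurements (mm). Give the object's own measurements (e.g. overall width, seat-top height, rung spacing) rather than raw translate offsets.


A chair. The seat is a 508×470×26 mm slab with its top at z = 454 mm, on four 33×33 mm corner legs (flush with the seat edges, standing on z = 0). A flat backrest 18 mm thick, 325 mm tall, spans the full seat width and rises from the seat top along its +y edge, rear face flush with the rear of the seat.


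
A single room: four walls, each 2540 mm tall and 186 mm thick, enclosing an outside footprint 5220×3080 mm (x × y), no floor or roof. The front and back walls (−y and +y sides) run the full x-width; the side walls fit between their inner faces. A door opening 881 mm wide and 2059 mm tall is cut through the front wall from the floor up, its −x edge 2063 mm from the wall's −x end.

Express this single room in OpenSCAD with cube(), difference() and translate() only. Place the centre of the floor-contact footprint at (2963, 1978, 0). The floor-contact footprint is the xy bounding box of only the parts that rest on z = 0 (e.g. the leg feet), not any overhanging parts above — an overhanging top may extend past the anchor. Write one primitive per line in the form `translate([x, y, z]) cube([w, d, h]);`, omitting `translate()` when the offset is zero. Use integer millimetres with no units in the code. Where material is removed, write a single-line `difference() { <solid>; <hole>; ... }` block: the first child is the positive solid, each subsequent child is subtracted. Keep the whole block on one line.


difference() { translate([353, 438, 0]) cube([5220, 186, 2540]); translate([2416, 438, 0]) cube([881, 186, 2059]); }
translate([353, 3332, 0]) cube([5220, 186, 2540]);
translate([353, 624, 0]) cube([186, 2708, 2540]);
translate([5387, 624, 0]) cube([186, 2708, 2540]);


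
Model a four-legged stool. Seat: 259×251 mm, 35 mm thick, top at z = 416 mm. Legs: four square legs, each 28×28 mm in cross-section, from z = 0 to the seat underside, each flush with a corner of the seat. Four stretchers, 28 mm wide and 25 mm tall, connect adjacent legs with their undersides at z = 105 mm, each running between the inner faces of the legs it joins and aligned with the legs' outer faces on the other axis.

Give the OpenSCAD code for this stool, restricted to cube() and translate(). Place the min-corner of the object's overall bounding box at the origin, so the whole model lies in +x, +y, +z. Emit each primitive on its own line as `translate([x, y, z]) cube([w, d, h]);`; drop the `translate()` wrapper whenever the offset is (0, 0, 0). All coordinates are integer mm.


translate([0, 0, 381]) cube([259, 251, 35]);
cube([28, 28, 381]);
translate([231, 0, 0]) cube([28, 28, 381]);
translate([0, 223, 0]) cube([28, 28, 381]);
translate([231, 223, 0]) cube([28, 28, 381]);
translate([28, 0, 105]) cube([203, 28, 25]);
translate([28, 223, 105]) cube([203, 28, 25]);
translate([0, 28, 105]) cube([28, 195, 25]);
translate([231, 28, 105]) cube([28, 195, 25]);


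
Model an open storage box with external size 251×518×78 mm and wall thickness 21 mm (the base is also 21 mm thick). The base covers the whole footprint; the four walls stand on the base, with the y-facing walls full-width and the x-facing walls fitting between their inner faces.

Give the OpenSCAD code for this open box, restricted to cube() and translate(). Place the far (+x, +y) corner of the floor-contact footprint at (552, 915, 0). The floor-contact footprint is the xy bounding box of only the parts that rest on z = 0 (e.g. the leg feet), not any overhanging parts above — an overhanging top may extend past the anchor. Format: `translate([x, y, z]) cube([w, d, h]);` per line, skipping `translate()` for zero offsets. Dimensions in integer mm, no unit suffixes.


translate([301, 397, 0]) cube([251, 518, 21]);
translate([301, 397, 21]) cube([251, 21, 57]);
translate([301, 894, 21]) cube([251, 21, 57]);
translate([301, 418, 21]) cube([21, 476, 57]);
translate([531, 418, 21]) cube([21, 476, 57]);


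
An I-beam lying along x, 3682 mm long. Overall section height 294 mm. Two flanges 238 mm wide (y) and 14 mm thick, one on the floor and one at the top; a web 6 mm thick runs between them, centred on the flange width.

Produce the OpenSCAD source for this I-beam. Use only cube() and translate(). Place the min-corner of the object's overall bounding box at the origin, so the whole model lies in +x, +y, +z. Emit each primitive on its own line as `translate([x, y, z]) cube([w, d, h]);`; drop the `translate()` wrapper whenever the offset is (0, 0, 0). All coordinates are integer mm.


cube([3682, 238, 14]);
translate([0, 116, 14]) cube([3682, 6, 266]);
translate([0, 0, 280]) cube([3682, 238, 14]);


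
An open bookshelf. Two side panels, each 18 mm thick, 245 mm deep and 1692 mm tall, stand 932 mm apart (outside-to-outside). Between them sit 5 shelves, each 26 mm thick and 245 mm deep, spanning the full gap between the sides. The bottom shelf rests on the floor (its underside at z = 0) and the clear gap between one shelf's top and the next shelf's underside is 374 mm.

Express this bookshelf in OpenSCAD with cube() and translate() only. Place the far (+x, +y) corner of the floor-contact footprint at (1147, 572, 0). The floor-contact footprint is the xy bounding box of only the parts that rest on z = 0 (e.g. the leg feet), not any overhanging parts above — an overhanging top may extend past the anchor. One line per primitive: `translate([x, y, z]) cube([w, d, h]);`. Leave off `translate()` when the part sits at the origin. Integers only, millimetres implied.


translate([215, 327, 0]) cube([18, 245, 1692]);
translate([1129, 327, 0]) cube([18, 245, 1692]);
translate([233, 327, 0]) cube([896, 245, 26]);
translate([233, 327, 400]) cube([896, 245, 26]);
translate([233, 327, 800]) cube([896, 245, 26]);
translate([233, 327, 1200]) cube([896, 245, 26]);
translate([233, 327, 1600]) cube([896, 245, 26]);


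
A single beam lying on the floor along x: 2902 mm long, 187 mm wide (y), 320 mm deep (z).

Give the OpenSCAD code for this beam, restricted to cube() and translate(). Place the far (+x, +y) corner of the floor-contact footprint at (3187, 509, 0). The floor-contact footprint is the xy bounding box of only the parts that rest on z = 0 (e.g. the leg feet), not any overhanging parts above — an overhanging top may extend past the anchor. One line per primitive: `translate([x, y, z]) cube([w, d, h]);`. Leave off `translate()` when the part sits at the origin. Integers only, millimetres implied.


translate([285, 322, 0]) cube([2902, 187, 320]);


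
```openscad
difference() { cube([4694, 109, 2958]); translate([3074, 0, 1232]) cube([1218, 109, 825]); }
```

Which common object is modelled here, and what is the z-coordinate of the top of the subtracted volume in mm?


A wall with a window opening. The window head height is 2057 mm.

A wall with a rectangular opening subtracted — a window. Sill at z = 1232, opening 825 mm tall, so the head is at 1232 + 825 = 2057 mm.


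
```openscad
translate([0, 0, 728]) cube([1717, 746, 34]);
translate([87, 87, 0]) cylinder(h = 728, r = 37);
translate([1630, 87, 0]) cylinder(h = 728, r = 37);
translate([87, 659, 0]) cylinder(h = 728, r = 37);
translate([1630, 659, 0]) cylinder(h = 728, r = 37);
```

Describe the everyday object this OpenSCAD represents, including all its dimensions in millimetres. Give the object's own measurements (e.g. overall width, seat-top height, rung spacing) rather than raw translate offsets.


A table: top 1717 mm (x) × 746 mm (y), 34 mm thick, upper face at z = 762 mm, on four round legs of 74 mm diameter, each leg's bounding box inset 50 mm from the nearest pair of top edges from z = 0 to the bottom of the top.


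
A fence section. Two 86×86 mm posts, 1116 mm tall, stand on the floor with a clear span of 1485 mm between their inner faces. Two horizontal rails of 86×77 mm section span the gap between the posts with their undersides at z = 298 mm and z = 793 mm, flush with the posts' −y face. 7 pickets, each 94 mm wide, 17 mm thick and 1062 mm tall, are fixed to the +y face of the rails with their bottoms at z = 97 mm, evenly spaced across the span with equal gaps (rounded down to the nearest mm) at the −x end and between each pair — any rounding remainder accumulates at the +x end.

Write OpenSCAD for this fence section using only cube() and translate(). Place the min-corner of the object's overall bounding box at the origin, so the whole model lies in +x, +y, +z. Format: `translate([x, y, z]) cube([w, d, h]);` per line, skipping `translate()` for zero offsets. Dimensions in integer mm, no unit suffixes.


cube([86, 86, 1116]);
translate([1571, 0, 0]) cube([86, 86, 1116]);
translate([86, 0, 298]) cube([1485, 86, 77]);
translate([86, 0, 793]) cube([1485, 86, 77]);
translate([189, 86, 97]) cube([94, 17, 1062]);
translate([386, 86, 97]) cube([94, 17, 1062]);
translate([583, 86, 97]) cube([94, 17, 1062]);
translate([780, 86, 97]) cube([94, 17, 1062]);
translate([977, 86, 97]) cube([94, 17, 1062]);
translate([1174, 86, 97]) cube([94, 17, 1062]);
translate([1371, 86, 97]) cube([94, 17, 1062]);


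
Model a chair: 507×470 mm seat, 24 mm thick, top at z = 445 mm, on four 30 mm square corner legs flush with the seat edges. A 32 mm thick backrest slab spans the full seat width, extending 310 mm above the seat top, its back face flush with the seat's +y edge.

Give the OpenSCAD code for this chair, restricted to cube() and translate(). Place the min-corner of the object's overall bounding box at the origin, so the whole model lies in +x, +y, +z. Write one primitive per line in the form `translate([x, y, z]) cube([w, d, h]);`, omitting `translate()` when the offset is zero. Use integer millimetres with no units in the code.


translate([0, 0, 421]) cube([507, 470, 24]);
cube([30, 30, 421]);
translate([477, 0, 0]) cube([30, 30, 421]);
translate([0, 440, 0]) cube([30, 30, 421]);
translate([477, 440, 0]) cube([30, 30, 421]);
translate([0, 438, 445]) cube([507, 32, 310]);


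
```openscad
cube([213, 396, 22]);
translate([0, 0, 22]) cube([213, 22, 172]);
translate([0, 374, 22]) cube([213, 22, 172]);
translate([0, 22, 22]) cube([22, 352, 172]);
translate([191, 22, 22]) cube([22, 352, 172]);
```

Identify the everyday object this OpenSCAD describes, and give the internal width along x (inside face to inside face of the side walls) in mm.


An open box. The internal width is 169 mm.

A 213×396 base slab with four walls standing on it — an open box. The base is 213 mm wide and the walls are 22 mm thick, so the internal width is 213 − 2 × 22 = 169 mm.


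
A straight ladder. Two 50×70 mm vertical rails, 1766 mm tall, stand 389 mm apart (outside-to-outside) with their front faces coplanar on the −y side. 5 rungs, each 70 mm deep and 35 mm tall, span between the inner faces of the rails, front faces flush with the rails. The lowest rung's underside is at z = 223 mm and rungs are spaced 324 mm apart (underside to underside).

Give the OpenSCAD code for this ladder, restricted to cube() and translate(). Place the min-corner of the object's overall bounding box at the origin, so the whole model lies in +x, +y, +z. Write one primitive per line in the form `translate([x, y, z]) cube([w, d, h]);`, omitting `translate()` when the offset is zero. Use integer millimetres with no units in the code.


cube([50, 70, 1766]);
translate([339, 0, 0]) cube([50, 70, 1766]);
translate([50, 0, 223]) cube([289, 70, 35]);
translate([50, 0, 547]) cube([289, 70, 35]);
translate([50, 0, 871]) cube([289, 70, 35]);
translate([50, 0, 1195]) cube([289, 70, 35]);
translate([50, 0, 1519]) cube([289, 70, 35]);


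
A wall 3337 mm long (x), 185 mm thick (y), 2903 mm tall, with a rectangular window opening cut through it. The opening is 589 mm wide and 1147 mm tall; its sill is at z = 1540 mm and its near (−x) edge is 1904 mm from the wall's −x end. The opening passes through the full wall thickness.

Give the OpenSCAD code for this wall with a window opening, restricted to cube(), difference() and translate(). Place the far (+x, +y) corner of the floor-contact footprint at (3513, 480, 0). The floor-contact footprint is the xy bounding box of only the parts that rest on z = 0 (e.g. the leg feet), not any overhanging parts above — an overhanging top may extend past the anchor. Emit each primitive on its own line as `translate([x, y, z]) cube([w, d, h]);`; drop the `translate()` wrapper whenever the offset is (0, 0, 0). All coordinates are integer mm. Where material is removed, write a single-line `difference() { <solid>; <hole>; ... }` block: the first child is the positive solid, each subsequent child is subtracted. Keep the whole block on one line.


difference() { translate([176, 295, 0]) cube([3337, 185, 2903]); translate([2080, 295, 1540]) cube([589, 185, 1147]); }


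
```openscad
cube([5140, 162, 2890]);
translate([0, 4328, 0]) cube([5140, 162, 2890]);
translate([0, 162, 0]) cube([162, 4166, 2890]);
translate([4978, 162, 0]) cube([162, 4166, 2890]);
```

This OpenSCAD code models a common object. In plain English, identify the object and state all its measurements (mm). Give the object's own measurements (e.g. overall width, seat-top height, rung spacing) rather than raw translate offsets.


The wall frame of a small rectangular building: four walls, each 2890 mm tall and 162 mm thick, enclosing a footprint 5140 mm (x) by 4490 mm (y) outside-to-outside, with no floor or roof. The front and back walls (the −y and +y sides) span the full width; the two side walls fit between them.


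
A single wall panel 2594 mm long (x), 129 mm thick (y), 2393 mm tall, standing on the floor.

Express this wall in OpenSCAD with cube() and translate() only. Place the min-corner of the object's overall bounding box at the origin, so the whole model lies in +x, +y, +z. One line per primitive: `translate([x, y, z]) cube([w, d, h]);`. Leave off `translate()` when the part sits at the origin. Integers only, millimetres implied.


cube([2594, 129, 2393]);


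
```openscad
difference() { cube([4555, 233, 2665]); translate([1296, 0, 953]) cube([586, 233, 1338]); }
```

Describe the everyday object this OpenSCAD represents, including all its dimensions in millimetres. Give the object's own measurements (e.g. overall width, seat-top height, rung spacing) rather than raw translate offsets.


A wall 4555 mm long (x), 233 mm thick (y), 2665 mm tall, with a rectangular window opening cut through it. The opening is 586 mm wide and 1338 mm tall; its sill is at z = 953 mm and its near (−x) edge is 1296 mm from the wall's −x end. The opening passes through the full wall thickness.


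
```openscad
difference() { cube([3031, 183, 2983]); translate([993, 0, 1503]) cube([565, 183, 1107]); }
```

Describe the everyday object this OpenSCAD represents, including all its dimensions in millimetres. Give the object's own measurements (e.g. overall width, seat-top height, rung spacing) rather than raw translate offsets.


A wall 3031 mm long (x), 183 mm thick (y), 2983 mm tall, with a rectangular window opening cut through it. The opening is 565 mm wide and 1107 mm tall; its sill is at z = 1503 mm and its near (−x) edge is 993 mm from the wall's −x end. The opening passes through the full wall thickness.


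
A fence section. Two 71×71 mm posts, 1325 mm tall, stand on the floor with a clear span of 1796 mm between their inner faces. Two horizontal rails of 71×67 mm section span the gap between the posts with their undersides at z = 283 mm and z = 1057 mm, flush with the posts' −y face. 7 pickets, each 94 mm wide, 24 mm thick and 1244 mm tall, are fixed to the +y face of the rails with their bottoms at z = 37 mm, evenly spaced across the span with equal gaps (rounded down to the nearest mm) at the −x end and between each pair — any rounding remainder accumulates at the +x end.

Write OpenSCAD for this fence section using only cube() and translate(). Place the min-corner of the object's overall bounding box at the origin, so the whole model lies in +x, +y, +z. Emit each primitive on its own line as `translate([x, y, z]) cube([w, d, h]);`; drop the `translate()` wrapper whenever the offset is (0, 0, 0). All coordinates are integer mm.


cube([71, 71, 1325]);
translate([1867, 0, 0]) cube([71, 71, 1325]);
translate([71, 0, 283]) cube([1796, 71, 67]);
translate([71, 0, 1057]) cube([1796, 71, 67]);
translate([213, 71, 37]) cube([94, 24, 1244]);
translate([449, 71, 37]) cube([94, 24, 1244]);
translate([685, 71, 37]) cube([94, 24, 1244]);
translate([921, 71, 37]) cube([94, 24, 1244]);
translate([1157, 71, 37]) cube([94, 24, 1244]);
translate([1393, 71, 37]) cube([94, 24, 1244]);
translate([1629, 71, 37]) cube([94, 24, 1244]);


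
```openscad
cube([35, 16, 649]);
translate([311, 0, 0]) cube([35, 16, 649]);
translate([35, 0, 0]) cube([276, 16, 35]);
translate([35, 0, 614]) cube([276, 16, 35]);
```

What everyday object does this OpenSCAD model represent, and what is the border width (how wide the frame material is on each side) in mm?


A picture frame. The border width is 35 mm.

Four thin pieces enclosing a rectangular opening — a picture frame. The two full-height stiles are 649 mm tall; the top rail sits at z = 614 and is 35 mm tall, so the border above the opening is 649 − 614 = 35 mm, matching the stile x-width.


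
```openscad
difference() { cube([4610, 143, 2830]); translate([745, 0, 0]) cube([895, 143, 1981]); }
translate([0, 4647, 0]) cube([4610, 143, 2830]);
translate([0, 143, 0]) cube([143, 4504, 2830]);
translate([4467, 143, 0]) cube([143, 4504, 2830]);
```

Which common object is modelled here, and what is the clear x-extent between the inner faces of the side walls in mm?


A single room. The interior width is 4324 mm.

Four walls enclosing a rectangle with a door in the front wall — a room. Outside width 4610 minus two 143 mm walls gives 4324 mm.


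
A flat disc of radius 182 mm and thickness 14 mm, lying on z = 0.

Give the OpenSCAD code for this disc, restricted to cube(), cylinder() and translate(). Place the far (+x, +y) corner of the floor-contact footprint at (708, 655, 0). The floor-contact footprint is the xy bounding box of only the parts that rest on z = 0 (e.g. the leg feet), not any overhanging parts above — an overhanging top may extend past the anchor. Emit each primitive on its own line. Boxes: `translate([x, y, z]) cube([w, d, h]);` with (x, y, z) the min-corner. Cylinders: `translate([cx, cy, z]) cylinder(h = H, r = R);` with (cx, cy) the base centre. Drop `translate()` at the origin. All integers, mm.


translate([526, 473, 0]) cylinder(h = 14, r = 182);


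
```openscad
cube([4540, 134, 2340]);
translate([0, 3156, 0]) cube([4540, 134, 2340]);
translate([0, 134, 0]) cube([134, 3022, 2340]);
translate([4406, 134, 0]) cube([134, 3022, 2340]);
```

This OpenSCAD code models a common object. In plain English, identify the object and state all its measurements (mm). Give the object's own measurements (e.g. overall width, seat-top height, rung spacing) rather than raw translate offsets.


The wall frame of a small rectangular building: four walls, each 2340 mm tall and 134 mm thick, enclosing a footprint 4540 mm (x) by 3290 mm (y) outside-to-outside, with no floor or roof. The front and back walls (the −y and +y sides) span the full width; the two side walls fit between them.


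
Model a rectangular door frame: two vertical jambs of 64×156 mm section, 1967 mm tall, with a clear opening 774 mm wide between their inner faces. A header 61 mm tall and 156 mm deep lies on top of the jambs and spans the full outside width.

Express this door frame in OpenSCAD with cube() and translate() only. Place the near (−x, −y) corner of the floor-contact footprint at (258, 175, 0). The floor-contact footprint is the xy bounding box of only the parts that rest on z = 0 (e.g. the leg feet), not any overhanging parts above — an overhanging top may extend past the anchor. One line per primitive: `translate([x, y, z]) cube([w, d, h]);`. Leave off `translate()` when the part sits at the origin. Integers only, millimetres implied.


translate([258, 175, 0]) cube([64, 156, 1967]);
translate([1096, 175, 0]) cube([64, 156, 1967]);
translate([258, 175, 1967]) cube([902, 156, 61]);


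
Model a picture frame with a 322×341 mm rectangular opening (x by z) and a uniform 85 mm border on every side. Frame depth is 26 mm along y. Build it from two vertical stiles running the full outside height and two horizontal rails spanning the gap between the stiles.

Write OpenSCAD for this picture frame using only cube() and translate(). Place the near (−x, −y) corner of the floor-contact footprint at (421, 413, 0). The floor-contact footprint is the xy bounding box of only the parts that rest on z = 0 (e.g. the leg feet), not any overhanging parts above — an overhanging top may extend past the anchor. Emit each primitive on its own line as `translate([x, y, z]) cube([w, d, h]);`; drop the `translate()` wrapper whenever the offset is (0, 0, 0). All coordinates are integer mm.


translate([421, 413, 0]) cube([85, 26, 511]);
translate([828, 413, 0]) cube([85, 26, 511]);
translate([506, 413, 0]) cube([322, 26, 85]);
translate([506, 413, 426]) cube([322, 26, 85]);


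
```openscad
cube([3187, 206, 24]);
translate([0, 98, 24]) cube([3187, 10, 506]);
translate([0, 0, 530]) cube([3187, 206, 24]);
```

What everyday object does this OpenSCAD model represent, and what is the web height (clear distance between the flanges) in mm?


An I-beam. The web height is 506 mm.

Two wide flanges with a thin centred web — an I-beam. Overall 554 mm minus two 24 mm flanges gives a web of 554 − 2·24 = 506 mm.


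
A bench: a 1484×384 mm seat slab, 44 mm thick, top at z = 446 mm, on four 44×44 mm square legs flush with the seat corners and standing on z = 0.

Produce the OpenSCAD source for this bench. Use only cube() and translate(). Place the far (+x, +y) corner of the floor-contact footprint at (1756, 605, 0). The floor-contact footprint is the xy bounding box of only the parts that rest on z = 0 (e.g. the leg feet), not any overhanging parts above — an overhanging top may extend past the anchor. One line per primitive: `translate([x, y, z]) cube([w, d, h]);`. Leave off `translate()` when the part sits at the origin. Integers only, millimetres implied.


translate([272, 221, 402]) cube([1484, 384, 44]);
translate([272, 221, 0]) cube([44, 44, 402]);
translate([272, 561, 0]) cube([44, 44, 402]);
translate([1712, 221, 0]) cube([44, 44, 402]);
translate([1712, 561, 0]) cube([44, 44, 402]);


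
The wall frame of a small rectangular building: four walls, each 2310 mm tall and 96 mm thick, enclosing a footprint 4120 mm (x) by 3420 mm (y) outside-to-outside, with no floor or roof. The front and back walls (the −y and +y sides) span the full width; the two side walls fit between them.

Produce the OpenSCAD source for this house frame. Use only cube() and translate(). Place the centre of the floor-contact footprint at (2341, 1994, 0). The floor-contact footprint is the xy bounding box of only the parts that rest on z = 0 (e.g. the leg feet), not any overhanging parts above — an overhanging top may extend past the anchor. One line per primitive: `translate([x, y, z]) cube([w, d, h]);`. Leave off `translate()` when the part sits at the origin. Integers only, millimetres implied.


translate([281, 284, 0]) cube([4120, 96, 2310]);
translate([281, 3608, 0]) cube([4120, 96, 2310]);
translate([281, 380, 0]) cube([96, 3228, 2310]);
translate([4305, 380, 0]) cube([96, 3228, 2310]);


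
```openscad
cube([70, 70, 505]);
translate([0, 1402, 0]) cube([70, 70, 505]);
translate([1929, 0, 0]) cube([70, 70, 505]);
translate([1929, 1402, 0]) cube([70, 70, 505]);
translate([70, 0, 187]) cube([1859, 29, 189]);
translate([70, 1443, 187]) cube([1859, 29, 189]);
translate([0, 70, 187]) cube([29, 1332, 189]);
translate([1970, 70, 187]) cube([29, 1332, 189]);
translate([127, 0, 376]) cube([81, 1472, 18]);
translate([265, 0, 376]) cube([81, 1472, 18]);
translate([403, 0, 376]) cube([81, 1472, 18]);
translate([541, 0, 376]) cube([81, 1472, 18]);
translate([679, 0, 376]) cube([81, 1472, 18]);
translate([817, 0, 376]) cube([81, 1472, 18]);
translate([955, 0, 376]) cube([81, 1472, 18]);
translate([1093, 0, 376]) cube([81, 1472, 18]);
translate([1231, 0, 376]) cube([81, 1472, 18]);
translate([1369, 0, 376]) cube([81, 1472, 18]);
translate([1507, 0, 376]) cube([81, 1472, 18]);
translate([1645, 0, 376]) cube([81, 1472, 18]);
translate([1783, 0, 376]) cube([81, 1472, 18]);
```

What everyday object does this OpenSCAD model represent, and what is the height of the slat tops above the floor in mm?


A bed frame. The slat-top height is 394 mm.

Four posts, four rails, and a row of slats — a bed frame. Slats sit on the rails at z = 187 + 189 = 376; with slat thickness 18, the top is 394 mm.


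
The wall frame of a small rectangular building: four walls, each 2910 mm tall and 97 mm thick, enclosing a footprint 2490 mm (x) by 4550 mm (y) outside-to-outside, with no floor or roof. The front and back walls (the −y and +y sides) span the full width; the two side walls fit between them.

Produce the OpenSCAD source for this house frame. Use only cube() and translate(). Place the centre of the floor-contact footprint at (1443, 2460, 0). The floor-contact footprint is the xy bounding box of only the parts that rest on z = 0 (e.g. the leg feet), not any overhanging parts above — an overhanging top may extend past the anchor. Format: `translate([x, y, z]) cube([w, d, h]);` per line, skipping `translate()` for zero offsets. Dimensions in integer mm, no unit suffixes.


translate([198, 185, 0]) cube([2490, 97, 2910]);
translate([198, 4638, 0]) cube([2490, 97, 2910]);
translate([198, 282, 0]) cube([97, 4356, 2910]);
translate([2591, 282, 0]) cube([97, 4356, 2910]);


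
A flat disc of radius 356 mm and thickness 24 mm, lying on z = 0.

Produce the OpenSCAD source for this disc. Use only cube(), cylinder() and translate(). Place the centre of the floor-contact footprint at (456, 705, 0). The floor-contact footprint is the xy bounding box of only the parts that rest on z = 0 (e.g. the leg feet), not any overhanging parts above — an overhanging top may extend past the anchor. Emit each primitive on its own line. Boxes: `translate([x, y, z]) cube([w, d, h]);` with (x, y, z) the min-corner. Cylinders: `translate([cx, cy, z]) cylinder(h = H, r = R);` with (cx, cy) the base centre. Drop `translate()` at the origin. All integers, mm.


translate([456, 705, 0]) cylinder(h = 24, r = 356);


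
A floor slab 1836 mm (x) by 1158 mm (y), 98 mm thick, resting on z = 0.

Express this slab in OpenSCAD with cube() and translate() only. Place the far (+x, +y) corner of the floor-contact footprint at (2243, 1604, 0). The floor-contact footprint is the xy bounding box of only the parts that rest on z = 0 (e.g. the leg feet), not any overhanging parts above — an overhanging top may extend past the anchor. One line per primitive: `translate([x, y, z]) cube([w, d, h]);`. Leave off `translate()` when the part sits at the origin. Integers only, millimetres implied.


translate([407, 446, 0]) cube([1836, 1158, 98]);


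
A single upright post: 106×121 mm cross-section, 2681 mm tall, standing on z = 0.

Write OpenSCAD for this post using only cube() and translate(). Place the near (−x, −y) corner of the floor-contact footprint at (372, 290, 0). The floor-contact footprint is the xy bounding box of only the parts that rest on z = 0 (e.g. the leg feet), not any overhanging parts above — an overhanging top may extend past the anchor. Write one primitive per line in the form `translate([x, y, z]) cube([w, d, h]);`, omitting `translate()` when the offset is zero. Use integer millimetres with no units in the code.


translate([372, 290, 0]) cube([106, 121, 2681]);


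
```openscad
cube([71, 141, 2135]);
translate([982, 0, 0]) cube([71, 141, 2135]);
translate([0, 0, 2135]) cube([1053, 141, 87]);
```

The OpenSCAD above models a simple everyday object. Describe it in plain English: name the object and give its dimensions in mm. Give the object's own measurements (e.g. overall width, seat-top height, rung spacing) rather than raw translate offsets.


A door frame. The clear opening is 911 mm wide and 2135 mm high. Two 71 mm wide jambs, 141 mm deep, stand either side of the opening from the floor to the top of the opening. A 87 mm thick head sits across the top of both jambs, spanning the full outside width of the frame.


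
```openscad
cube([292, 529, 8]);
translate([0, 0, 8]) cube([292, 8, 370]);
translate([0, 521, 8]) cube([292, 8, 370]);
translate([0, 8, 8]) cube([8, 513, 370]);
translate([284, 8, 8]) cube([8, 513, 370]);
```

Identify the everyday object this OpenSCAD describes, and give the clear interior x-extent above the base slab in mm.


An open box. The internal width is 276 mm.

A 292×529 base slab with four walls standing on it — an open box. The base is 292 mm wide and the walls are 8 mm thick, so the internal width is 292 − 2 × 8 = 276 mm.


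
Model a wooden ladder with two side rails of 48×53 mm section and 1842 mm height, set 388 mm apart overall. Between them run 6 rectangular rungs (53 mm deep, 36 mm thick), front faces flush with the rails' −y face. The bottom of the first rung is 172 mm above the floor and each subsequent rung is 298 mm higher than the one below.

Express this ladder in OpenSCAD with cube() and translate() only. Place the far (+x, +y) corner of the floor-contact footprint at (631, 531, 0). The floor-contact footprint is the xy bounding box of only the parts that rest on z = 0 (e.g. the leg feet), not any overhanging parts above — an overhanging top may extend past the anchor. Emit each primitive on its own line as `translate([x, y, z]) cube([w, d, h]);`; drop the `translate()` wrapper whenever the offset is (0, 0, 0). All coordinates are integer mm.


translate([243, 478, 0]) cube([48, 53, 1842]);
translate([583, 478, 0]) cube([48, 53, 1842]);
translate([291, 478, 172]) cube([292, 53, 36]);
translate([291, 478, 470]) cube([292, 53, 36]);
translate([291, 478, 768]) cube([292, 53, 36]);
translate([291, 478, 1066]) cube([292, 53, 36]);
translate([291, 478, 1364]) cube([292, 53, 36]);
translate([291, 478, 1662]) cube([292, 53, 36]);


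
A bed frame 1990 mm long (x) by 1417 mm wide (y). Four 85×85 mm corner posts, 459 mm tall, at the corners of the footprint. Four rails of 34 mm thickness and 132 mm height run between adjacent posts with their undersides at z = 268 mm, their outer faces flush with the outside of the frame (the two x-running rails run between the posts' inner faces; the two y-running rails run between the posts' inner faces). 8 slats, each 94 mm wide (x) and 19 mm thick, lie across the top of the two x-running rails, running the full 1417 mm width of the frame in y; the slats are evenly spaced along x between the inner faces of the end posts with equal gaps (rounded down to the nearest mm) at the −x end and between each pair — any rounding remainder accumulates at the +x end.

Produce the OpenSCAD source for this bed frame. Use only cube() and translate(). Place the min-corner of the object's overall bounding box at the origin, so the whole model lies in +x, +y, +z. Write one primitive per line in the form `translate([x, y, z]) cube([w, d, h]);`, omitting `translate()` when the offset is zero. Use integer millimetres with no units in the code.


cube([85, 85, 459]);
translate([0, 1332, 0]) cube([85, 85, 459]);
translate([1905, 0, 0]) cube([85, 85, 459]);
translate([1905, 1332, 0]) cube([85, 85, 459]);
translate([85, 0, 268]) cube([1820, 34, 132]);
translate([85, 1383, 268]) cube([1820, 34, 132]);
translate([0, 85, 268]) cube([34, 1247, 132]);
translate([1956, 85, 268]) cube([34, 1247, 132]);
translate([203, 0, 400]) cube([94, 1417, 19]);
translate([415, 0, 400]) cube([94, 1417, 19]);
translate([627, 0, 400]) cube([94, 1417, 19]);
translate([839, 0, 400]) cube([94, 1417, 19]);
translate([1051, 0, 400]) cube([94, 1417, 19]);
translate([1263, 0, 400]) cube([94, 1417, 19]);
translate([1475, 0, 400]) cube([94, 1417, 19]);
translate([1687, 0, 400]) cube([94, 1417, 19]);


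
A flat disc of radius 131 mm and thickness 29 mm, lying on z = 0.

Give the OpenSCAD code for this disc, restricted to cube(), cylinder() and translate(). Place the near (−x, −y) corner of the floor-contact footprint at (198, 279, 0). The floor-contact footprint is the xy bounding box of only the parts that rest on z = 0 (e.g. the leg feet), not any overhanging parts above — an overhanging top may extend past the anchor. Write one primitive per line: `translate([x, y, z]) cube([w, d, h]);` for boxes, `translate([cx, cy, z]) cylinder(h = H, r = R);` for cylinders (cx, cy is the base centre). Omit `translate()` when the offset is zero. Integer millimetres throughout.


translate([329, 410, 0]) cylinder(h = 29, r = 131);


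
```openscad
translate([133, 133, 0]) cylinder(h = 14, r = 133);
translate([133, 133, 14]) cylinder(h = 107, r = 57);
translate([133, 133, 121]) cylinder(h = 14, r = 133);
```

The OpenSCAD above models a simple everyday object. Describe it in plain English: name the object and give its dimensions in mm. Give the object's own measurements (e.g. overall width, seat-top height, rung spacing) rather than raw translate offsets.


A spool: two coaxial disc flanges of radius 133 mm and thickness 14 mm, joined by a core cylinder of radius 57 mm and height 107 mm. The lower flange rests on z = 0 and the three cylinders share a vertical axis.


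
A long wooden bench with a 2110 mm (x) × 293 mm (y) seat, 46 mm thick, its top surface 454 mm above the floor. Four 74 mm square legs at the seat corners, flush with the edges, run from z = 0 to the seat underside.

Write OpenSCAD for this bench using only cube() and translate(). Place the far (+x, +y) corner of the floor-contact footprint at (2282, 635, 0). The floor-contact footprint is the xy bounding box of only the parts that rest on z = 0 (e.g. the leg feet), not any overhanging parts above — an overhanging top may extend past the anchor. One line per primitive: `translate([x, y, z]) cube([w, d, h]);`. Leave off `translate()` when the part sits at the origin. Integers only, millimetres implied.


// leg_h = 454 − 46 = 408
translate([172, 342, 408]) cube([2110, 293, 46]);
translate([172, 342, 0]) cube([74, 74, 408]);
translate([172, 561, 0]) cube([74, 74, 408]);
translate([2208, 342, 0]) cube([74, 74, 408]);
translate([2208, 561, 0]) cube([74, 74, 408]);


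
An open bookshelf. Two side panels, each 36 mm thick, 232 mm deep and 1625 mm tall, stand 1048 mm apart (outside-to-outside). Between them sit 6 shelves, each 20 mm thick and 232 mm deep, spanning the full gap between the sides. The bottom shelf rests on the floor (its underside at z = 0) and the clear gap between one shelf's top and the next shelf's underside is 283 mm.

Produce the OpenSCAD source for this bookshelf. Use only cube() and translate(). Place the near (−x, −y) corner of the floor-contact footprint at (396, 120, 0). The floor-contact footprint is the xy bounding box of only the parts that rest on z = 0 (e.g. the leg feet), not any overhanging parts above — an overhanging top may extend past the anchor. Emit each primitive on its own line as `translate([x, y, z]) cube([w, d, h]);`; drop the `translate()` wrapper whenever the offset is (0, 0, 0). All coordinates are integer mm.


translate([396, 120, 0]) cube([36, 232, 1625]);
translate([1408, 120, 0]) cube([36, 232, 1625]);
translate([432, 120, 0]) cube([976, 232, 20]);
translate([432, 120, 303]) cube([976, 232, 20]);
translate([432, 120, 606]) cube([976, 232, 20]);
translate([432, 120, 909]) cube([976, 232, 20]);
translate([432, 120, 1212]) cube([976, 232, 20]);
translate([432, 120, 1515]) cube([976, 232, 20]);


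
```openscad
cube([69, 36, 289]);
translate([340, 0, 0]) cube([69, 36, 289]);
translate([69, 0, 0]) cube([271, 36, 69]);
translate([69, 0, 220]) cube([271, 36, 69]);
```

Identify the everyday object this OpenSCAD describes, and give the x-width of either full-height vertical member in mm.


A picture frame. The border width is 69 mm.

Four thin pieces enclosing a rectangular opening — a picture frame. The two full-height stiles are 289 mm tall; the top rail sits at z = 220 and is 69 mm tall, so the border above the opening is 289 − 220 = 69 mm, matching the stile x-width.
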